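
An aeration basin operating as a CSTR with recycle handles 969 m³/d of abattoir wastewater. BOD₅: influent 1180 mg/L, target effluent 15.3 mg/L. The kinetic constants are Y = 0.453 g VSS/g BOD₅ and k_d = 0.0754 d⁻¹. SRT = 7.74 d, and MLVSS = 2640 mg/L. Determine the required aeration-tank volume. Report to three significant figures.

Rearranging the biomass balance for a CMAS with decay, V = Y·Q·ΔS·θ_c / [X·(1+k_d θ_c)] = 0.453 × 969 × (1180 − 15.3) × 7.74 / [2640 × (1 + 0.0754 × 7.74)] = 3.96×10^6 / 4181 = 946.5 m³.

V ≈ 947 m³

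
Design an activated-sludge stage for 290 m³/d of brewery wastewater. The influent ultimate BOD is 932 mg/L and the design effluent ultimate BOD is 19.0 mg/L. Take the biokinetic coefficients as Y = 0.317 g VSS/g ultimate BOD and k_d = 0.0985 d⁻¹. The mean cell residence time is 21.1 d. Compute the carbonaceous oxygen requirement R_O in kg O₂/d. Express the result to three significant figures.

R_O ≈ 226 kg O₂/d

The observed yield is Y_obs = Y/(1 + k_d·θ_c) = 0.317 / (1 + 0.0985 × 21.1) = 0.317 / 3.078 = 0.1030 g VSS per g ultimate BOD removed.
Mass of ultimate BOD removed per day: Q(S₀ − S) = 290 × 913.0 g/m³ = 264.8 kg/d.
P_X = Y_obs·Q·(S₀ − S) = 0.1030 × 264.8 = 27.27 kg VSS/d.
Carbonaceous O₂ demand = substrate oxidised − cell-mass equivalent = 264.8 − 1.42 × 27.27 = 226.1 kg O₂/d.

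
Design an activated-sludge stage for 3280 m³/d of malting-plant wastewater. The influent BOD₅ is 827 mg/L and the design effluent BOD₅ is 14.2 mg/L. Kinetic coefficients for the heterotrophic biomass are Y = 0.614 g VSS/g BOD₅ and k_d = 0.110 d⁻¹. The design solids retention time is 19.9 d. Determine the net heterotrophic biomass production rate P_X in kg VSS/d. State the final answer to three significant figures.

P_X ≈ 513 kg VSS/d

Observed yield with endogenous decay: Y_obs = Y / (1 + k_d·θ_c) = 0.614 / (1 + 0.110 × 19.9) = 0.614 / 3.189 = 0.1925 g VSS/g BOD₅.
Q·(S₀ − S) = 3280 × (827 − 14.2) × 10⁻³ = 2666 kg/d removed.
Biomass produced: P_X = Y_obs·Q·ΔS = 0.1925 × 2666 ≈ 513.3 kg VSS/d.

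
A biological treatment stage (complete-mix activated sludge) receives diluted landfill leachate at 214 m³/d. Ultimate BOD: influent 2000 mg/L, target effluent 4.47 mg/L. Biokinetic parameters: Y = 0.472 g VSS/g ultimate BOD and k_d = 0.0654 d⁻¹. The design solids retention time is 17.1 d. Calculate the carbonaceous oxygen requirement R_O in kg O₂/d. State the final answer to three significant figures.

The observed yield is Y_obs = Y/(1 + k_d·θ_c) = 0.472 / (1 + 0.0654 × 17.1) = 0.472 / 2.118 = 0.2228 g VSS per g ultimate BOD removed.
ΔS = 2000 − 4.47 = 1996 mg/L, so the substrate removal rate is 214 × 1996/1000 = 427.0 kg ultimate BOD/d.
Biomass synthesised: P_X = Y_obs × 427.0 = 95.15 kg VSS/d.
R_O = Q·ΔS − 1.42 P_X = 427.0 − 135.1 = 291.9 kg O₂/d.

R_O ≈ 292 kg O₂/d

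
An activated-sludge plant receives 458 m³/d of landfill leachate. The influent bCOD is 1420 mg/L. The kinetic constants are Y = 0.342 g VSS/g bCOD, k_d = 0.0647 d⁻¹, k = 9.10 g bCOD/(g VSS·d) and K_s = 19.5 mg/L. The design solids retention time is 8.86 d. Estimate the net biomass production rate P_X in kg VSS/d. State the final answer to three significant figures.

P_X ≈ 141 kg VSS/d

Effluent substrate depends only on kinetics and SRT: S = K_s(1 + k_d θ_c) / [θ_c(Yk − k_d) − 1] = 19.5 × (1 + 0.0647 × 8.86) / [8.86 × (0.342 × 9.10 − 0.0647) − 1] = 30.68 / 26.00 = 1.180 mg/L.
Y_obs = Y / (1 + k_d θ_c) = 0.342 / (1 + 0.0647 × 8.86) = 0.342 / 1.573 = 0.2174.
Substrate removed = Q·(S₀ − S) = 458 m³/d × (1420 − 1.18) g/m³ = 6.5×10^5 g/d = 649.8 kg/d.
Net biomass production P_X = Y_obs × Q·(S₀ − S) = 0.2174 × 649.8 = 141.3 kg VSS/d.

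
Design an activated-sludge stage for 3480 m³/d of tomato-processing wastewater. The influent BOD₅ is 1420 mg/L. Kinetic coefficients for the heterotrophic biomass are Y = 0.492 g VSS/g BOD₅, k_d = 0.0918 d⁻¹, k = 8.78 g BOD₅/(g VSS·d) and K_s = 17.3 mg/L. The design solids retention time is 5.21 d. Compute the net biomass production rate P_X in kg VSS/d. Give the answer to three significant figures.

P_X ≈ 1640 kg VSS/d

Effluent substrate depends only on kinetics and SRT: S = K_s(1 + k_d θ_c) / [θ_c(Yk − k_d) − 1] = 17.3 × (1 + 0.0918 × 5.21) / [5.21 × (0.492 × 8.78 − 0.0918) − 1] = 25.57 / 21.03 = 1.216 mg/L.
The observed yield is Y_obs = Y/(1 + k_d·θ_c) = 0.492 / (1 + 0.0918 × 5.21) = 0.492 / 1.478 = 0.3328 g VSS per g BOD₅ removed.
Mass of BOD₅ removed per day: Q(S₀ − S) = 3480 × 1419 g/m³ = 4937 kg/d.
P_X = Y_obs · Q(S₀ − S) = 0.3328 × 4937 = 1643 kg VSS/d.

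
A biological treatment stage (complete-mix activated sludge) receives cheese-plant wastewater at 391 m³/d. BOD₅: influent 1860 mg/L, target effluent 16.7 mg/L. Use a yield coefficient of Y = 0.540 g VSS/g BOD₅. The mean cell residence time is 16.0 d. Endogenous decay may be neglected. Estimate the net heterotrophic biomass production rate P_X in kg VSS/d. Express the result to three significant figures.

P_X ≈ 389 kg VSS/d

With endogenous decay neglected, the observed yield equals the true yield: Y_obs = Y = 0.540 g VSS/g BOD₅.
ΔS = 1860 − 16.7 = 1843 mg/L, so the substrate removal rate is 391 × 1843/1000 = 720.7 kg BOD₅/d.
Biomass produced: P_X = Y_obs·Q·ΔS = 0.5400 × 720.7 ≈ 389.2 kg VSS/d.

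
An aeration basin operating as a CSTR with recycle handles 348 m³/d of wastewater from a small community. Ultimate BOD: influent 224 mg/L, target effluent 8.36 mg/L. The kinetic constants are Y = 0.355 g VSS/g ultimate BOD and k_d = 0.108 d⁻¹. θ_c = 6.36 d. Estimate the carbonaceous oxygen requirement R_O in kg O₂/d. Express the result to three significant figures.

R_O ≈ 52.6 kg O₂/d

The observed yield is Y_obs = Y/(1 + k_d·θ_c) = 0.355 / (1 + 0.108 × 6.36) = 0.355 / 1.687 = 0.2104 g VSS per g ultimate BOD removed.
Q·(S₀ − S) = 348 × (224 − 8.36) × 10⁻³ = 75.04 kg/d removed.
P_X = Y_obs·Q·(S₀ − S) = 0.2104 × 75.04 = 15.79 kg VSS/d.
Carbonaceous O₂ demand = substrate oxidised − cell-mass equivalent = 75.04 − 1.42 × 15.79 = 52.62 kg O₂/d.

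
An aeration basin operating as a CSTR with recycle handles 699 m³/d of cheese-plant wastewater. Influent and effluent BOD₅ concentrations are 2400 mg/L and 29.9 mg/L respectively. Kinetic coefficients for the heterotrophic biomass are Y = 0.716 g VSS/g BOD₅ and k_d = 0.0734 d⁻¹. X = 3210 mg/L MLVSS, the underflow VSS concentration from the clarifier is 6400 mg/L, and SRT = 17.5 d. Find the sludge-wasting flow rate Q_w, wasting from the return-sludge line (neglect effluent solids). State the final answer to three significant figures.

From the SRT design equation V = Y Q (S₀−S) θ_c / [X (1 + k_d θ_c)] = 0.716 × 699 × (2400 − 29.9) × 17.5 / [3210 × (1 + 0.0734 × 17.5)] = 2.08×10^7 / 7333 = 2831 m³.
θ_c = V·X/(Q_w·X_r) when wasting from the recycle, so Q_w = V·X/(θ_c·X_r) = 2831 × 3210 / (17.5 × 6400) = 81.13 m³/d.

Q_w ≈ 81.1 m³/d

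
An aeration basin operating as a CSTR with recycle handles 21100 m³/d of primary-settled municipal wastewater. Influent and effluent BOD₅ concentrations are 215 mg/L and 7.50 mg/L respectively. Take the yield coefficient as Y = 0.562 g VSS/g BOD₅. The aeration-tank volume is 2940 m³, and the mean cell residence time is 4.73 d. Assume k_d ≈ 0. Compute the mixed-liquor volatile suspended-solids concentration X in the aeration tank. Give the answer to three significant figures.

X ≈ 3960 mg/L

Without decay, X = Y Q (S₀−S) θ_c / V = 0.562 × 21100 × (215 − 7.50) × 4.73 / 2940 = 3959 mg/L.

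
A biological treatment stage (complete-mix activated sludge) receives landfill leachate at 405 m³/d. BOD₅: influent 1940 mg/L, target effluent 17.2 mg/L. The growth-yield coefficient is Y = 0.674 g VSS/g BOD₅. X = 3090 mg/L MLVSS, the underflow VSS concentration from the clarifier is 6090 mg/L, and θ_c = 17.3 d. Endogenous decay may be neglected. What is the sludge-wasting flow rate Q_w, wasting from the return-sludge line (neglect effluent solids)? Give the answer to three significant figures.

Biomass mass balance (decay neglected): V·X = Y·Q·(S₀ − S)·θ_c, so V = 0.674 × 405 × (1940 − 17.2) × 17.3 / 3090 = 2939 m³.
Q_w = (V·X)/(θ_c X_r) = 2939 × 3090 / (17.3 × 6090) = 86.19 m³/d.

Q_w ≈ 86.2 m³/d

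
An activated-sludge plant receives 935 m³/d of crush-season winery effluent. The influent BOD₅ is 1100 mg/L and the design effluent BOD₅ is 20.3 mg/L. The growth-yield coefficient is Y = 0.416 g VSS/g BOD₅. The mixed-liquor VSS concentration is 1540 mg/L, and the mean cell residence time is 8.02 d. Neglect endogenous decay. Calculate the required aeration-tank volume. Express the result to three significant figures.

V ≈ 2190 m³

V·X = Y·Q·ΔS·θ_c gives V = 0.416 × 935 × (1100 − 20.3) × 8.02 / 1540 = 2187 m³.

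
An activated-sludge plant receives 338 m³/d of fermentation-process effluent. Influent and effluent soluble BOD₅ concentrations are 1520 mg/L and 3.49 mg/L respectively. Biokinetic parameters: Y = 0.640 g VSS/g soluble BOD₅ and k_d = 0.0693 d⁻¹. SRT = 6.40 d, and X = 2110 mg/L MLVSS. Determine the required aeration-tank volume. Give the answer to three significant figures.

V ≈ 689 m³

Steady-state biomass mass balance: V·X·(1 + k_d·θ_c) = Y·Q·(S₀ − S)·θ_c, so V = 0.640 × 338 × (1520 − 3.49) × 6.40 / [2110 × (1 + 0.0693 × 6.40)] = 2.1×10^6 / 3046 = 689.3 m³.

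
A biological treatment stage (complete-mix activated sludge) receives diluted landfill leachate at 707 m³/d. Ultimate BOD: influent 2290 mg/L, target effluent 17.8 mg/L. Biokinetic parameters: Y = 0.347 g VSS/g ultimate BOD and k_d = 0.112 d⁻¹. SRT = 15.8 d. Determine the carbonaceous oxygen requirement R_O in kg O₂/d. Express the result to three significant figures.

R_O ≈ 1320 kg O₂/d

Observed yield with endogenous decay: Y_obs = Y / (1 + k_d·θ_c) = 0.347 / (1 + 0.112 × 15.8) = 0.347 / 2.770 = 0.1253 g VSS/g ultimate BOD.
Mass of ultimate BOD removed per day: Q(S₀ − S) = 707 × 2272 g/m³ = 1606 kg/d.
Biomass synthesised: P_X = Y_obs × 1606 = 201.3 kg VSS/d.
R_O = Q·(S₀ − S) − 1.42·P_X = 1606 − 1.42 × 201.3 = 1321 kg O₂/d.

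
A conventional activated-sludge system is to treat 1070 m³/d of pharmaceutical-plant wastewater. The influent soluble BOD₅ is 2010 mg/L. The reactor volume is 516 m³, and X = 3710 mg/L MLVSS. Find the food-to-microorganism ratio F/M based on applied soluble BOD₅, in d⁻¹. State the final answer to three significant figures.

F/M = applied load / biomass = Q·S₀/(V·X) = 1070 × 2010 / (516.0 × 3710) = 1.123 d⁻¹.

F/M ≈ 1.12 d⁻¹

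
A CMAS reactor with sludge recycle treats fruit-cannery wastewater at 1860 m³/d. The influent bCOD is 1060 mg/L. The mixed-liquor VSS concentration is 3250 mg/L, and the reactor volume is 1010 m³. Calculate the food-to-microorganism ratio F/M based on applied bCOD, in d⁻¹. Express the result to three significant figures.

F/M ≈ 0.601 d⁻¹

F/M = Q·S₀ / (V·X) = 1860 × 1060 / (1010 × 3250) = 0.6006 g bCOD·(g VSS·d)⁻¹.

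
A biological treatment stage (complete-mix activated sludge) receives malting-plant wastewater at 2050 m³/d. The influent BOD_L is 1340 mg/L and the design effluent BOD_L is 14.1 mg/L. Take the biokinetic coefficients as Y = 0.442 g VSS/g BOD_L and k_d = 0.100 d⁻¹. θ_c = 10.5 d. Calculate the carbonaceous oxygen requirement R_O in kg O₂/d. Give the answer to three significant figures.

R_O ≈ 1890 kg O₂/d

Correct the yield for decay: Y_obs = Y/(1 + k_d θ_c) = 0.442 / (1 + 0.100 × 10.5) = 0.442 / 2.050 = 0.2156.
Substrate removed = Q·(S₀ − S) = 2050 m³/d × (1340 − 14.1) g/m³ = 2.72×10^6 g/d = 2718 kg/d.
Net sludge production P_X = 0.2156 × 2718 = 586.0 kg VSS/d.
R_O = Q·ΔS − 1.42 P_X = 2718 − 832.2 = 1886 kg O₂/d.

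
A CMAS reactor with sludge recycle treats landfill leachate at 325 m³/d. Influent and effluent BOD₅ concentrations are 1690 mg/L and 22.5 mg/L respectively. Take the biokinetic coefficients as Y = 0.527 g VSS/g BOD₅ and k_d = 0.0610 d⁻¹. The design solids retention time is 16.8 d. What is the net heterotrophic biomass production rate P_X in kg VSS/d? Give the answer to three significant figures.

P_X ≈ 141 kg VSS/d

Correct the yield for decay: Y_obs = Y/(1 + k_d θ_c) = 0.527 / (1 + 0.0610 × 16.8) = 0.527 / 2.025 = 0.2603.
Mass of BOD₅ removed per day: Q(S₀ − S) = 325 × 1668 g/m³ = 541.9 kg/d.
So the net sludge growth is P_X = 0.2603 × 541.9 = 141.1 kg VSS/d.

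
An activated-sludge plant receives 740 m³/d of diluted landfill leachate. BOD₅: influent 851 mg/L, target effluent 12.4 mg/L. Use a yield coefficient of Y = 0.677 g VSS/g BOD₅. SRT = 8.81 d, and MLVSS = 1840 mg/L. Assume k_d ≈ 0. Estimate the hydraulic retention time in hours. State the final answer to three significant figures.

τ ≈ 65.2 h

With k_d = 0 the design equation reduces to V = Y Q (S₀−S) θ_c / X = 0.677 × 740 × (851 − 12.4) × 8.81 / 1840 = 2012 m³.
Hydraulic retention time τ = V/Q = 2012 / 740 = 2.718 d = 65.24 h.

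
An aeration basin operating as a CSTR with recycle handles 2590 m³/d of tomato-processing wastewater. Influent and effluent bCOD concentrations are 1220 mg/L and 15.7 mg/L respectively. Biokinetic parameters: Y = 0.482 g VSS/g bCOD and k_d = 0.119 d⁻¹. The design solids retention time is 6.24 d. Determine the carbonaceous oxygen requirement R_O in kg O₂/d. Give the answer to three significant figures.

R_O ≈ 1890 kg O₂/d

Observed yield with endogenous decay: Y_obs = Y / (1 + k_d·θ_c) = 0.482 / (1 + 0.119 × 6.24) = 0.482 / 1.743 = 0.2766 g VSS/g bCOD.
Mass of bCOD removed per day: Q(S₀ − S) = 2590 × 1204 g/m³ = 3119 kg/d.
Biomass synthesised: P_X = Y_obs × 3119 = 862.8 kg VSS/d.
R_O = Q·(S₀ − S) − 1.42·P_X = 3119 − 1.42 × 862.8 = 1894 kg O₂/d.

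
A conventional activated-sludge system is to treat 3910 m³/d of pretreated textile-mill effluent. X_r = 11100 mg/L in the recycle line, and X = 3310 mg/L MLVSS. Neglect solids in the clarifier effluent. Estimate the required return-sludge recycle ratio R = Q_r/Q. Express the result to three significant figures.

R ≈ 0.425

R = Q_r/Q = X/(X_r − X) = 3310 / (11100 − 3310) = 0.4249.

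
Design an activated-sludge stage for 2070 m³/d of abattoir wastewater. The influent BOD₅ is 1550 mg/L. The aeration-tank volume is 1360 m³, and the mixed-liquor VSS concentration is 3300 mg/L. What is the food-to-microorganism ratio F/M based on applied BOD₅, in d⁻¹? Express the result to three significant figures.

F/M ≈ 0.715 d⁻¹

Food-to-microorganism ratio F/M = Q S₀ / (V X) = 2070 × 1550 / (1360 × 3300) = 0.7149 d⁻¹.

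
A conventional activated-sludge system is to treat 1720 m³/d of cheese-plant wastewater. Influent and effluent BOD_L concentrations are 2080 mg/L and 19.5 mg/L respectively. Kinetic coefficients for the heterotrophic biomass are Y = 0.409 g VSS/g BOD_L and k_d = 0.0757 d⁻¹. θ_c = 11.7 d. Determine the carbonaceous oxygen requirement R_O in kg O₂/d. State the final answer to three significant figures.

Y_obs = Y / (1 + k_d θ_c) = 0.409 / (1 + 0.0757 × 11.7) = 0.409 / 1.886 = 0.2169.
Substrate removed = Q·(S₀ − S) = 1720 m³/d × (2080 − 19.5) g/m³ = 3.54×10^6 g/d = 3544 kg/d.
P_X = Y_obs·Q·(S₀ − S) = 0.2169 × 3544 = 768.7 kg VSS/d.
R_O = Q·(S₀ − S) − 1.42·P_X = 3544 − 1.42 × 768.7 = 2453 kg O₂/d.

R_O ≈ 2450 kg O₂/d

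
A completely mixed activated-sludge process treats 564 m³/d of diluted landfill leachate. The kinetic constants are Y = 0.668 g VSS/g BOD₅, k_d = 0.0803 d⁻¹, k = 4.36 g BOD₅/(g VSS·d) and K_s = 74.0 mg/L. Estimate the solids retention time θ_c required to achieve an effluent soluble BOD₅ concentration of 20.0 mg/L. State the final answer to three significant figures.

θ_c ≈ 1.85 d

At the target effluent, Y k S/(K_s+S) = 0.668×4.36×20.0/94.00 = 0.6197 d⁻¹.
1/θ_c = 0.6197 − 0.0803 = 0.5394 d⁻¹, so θ_c = 1.854 d.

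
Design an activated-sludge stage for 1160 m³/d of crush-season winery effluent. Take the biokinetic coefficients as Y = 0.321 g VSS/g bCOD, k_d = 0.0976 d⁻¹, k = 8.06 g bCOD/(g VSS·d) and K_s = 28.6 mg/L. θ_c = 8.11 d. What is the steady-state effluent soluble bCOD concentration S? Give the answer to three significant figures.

S ≈ 2.67 mg/L

For a completely mixed reactor with recycle the Lawrence–McCarty relation gives S = K_s·(1 + k_d·θ_c) / [θ_c·(Y·k − k_d) − 1] = 28.6 × (1 + 0.0976 × 8.11) / [8.11 × (0.321 × 8.06 − 0.0976) − 1] = 51.24 / 19.19 = 2.670 mg/L.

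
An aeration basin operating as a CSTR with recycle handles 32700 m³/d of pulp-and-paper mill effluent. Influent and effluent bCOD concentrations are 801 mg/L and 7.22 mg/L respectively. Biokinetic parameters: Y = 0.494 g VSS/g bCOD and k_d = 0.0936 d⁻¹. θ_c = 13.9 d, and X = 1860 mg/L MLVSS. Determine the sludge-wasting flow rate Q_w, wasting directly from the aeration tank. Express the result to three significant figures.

From the SRT design equation V = Y Q (S₀−S) θ_c / [X (1 + k_d θ_c)] = 0.494 × 32700 × (801 − 7.22) × 13.9 / [1860 × (1 + 0.0936 × 13.9)] = 1.78×10^8 / 4280 = 41644 m³.
For wasting at MLVSS concentration, Q_w = V/θ_c = 41644/13.9 = 2996 m³/d.

Q_w ≈ 3000 m³/d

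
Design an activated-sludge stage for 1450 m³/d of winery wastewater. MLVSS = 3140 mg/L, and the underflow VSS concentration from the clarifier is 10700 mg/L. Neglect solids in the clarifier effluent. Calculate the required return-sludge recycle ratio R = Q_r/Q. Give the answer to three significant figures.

R ≈ 0.415

Mass balance around the secondary clarifier (neglecting effluent solids): R = X / (X_r − X) = 3140 / (10700 − 3140) = 0.4153.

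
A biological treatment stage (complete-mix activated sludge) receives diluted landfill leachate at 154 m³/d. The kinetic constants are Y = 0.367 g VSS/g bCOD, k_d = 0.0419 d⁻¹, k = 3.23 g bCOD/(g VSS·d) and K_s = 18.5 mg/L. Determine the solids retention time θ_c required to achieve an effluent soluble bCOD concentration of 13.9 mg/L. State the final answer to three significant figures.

Specific growth rate at S = 13.9 mg/L: μ = YkS/(K_s+S) = 0.367·3.23·13.9/(18.5+13.9) = 0.5086 d⁻¹.
1/θ_c = 0.5086 − 0.0419 = 0.4667 d⁻¹, so θ_c = 2.143 d.

θ_c ≈ 2.14 d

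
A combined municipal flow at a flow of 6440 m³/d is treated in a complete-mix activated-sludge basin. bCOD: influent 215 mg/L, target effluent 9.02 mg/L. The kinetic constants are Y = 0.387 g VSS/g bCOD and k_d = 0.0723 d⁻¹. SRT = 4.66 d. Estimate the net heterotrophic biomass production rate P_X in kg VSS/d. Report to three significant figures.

P_X ≈ 384 kg VSS/d

Correct the yield for decay: Y_obs = Y/(1 + k_d θ_c) = 0.387 / (1 + 0.0723 × 4.66) = 0.387 / 1.337 = 0.2895.
Substrate removed = Q·(S₀ − S) = 6440 m³/d × (215 − 9.02) g/m³ = 1.33×10^6 g/d = 1327 kg/d.
Net biomass production P_X = Y_obs × Q·(S₀ − S) = 0.2895 × 1327 = 384.0 kg VSS/d.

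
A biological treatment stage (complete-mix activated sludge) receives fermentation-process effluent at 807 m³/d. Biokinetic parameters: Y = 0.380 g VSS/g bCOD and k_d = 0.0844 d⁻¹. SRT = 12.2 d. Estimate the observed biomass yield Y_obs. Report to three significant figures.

Y_obs ≈ 0.187 g VSS/g bCOD

Y_obs = Y / (1 + k_d θ_c) = 0.380 / (1 + 0.0844 × 12.2) = 0.380 / 2.030 = 0.1872.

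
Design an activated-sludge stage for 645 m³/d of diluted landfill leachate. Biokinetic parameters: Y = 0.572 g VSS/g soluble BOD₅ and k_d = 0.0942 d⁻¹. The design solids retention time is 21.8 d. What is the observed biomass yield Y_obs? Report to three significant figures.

Y_obs = Y / (1 + k_d θ_c) = 0.572 / (1 + 0.0942 × 21.8) = 0.572 / 3.054 = 0.1873.

Y_obs ≈ 0.187 g VSS/g soluble BOD₅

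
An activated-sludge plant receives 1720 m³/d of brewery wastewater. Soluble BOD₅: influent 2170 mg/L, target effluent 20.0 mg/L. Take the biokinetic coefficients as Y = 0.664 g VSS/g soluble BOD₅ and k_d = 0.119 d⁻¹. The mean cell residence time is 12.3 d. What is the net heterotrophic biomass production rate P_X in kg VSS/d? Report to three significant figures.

Correct the yield for decay: Y_obs = Y/(1 + k_d θ_c) = 0.664 / (1 + 0.119 × 12.3) = 0.664 / 2.464 = 0.2695.
ΔS = 2170 − 20.0 = 2150 mg/L, so the substrate removal rate is 1720 × 2150/1000 = 3698 kg soluble BOD₅/d.
P_X = Y_obs · Q(S₀ − S) = 0.2695 × 3698 = 996.7 kg VSS/d.

P_X ≈ 997 kg VSS/d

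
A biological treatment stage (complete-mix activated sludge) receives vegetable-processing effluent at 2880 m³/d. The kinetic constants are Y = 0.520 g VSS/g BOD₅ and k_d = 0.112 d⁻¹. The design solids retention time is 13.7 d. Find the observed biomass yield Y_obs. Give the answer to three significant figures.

The observed yield is Y_obs = Y/(1 + k_d·θ_c) = 0.520 / (1 + 0.112 × 13.7) = 0.520 / 2.534 = 0.2052 g VSS per g BOD₅ removed.

Y_obs ≈ 0.205 g VSS/g BOD₅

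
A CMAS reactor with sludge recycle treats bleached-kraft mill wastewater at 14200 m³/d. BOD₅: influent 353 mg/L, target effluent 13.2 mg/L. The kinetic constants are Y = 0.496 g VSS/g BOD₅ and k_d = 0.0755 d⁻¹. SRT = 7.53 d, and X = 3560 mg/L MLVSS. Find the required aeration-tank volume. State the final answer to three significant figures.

V ≈ 3230 m³

From the SRT design equation V = Y Q (S₀−S) θ_c / [X (1 + k_d θ_c)] = 0.496 × 14200 × (353 − 13.2) × 7.53 / [3560 × (1 + 0.0755 × 7.53)] = 1.8×10^7 / 5584 = 3227 m³.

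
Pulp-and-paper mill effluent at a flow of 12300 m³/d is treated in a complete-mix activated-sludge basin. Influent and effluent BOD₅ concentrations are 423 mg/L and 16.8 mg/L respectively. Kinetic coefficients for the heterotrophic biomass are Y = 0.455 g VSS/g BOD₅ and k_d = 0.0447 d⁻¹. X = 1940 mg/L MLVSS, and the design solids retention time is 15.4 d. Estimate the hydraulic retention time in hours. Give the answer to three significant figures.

τ ≈ 20.9 h

From the SRT design equation V = Y Q (S₀−S) θ_c / [X (1 + k_d θ_c)] = 0.455 × 12300 × (423 − 16.8) × 15.4 / [1940 × (1 + 0.0447 × 15.4)] = 3.5×10^7 / 3275 = 10688 m³.
HRT = V/Q = 10688 m³ / 12300 m³·d⁻¹ = 0.8690 d × 24 = 20.86 h.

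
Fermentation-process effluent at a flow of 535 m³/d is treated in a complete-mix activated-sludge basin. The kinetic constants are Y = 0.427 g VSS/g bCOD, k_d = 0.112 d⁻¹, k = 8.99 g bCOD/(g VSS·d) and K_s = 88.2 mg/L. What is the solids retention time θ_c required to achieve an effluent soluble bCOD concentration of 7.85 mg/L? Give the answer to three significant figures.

θ_c ≈ 4.96 d

Specific growth rate at S = 7.85 mg/L: μ = YkS/(K_s+S) = 0.427·8.99·7.85/(88.2+7.85) = 0.3137 d⁻¹.
1/θ_c = 0.3137 − 0.112 = 0.2017 d⁻¹, so θ_c = 4.957 d.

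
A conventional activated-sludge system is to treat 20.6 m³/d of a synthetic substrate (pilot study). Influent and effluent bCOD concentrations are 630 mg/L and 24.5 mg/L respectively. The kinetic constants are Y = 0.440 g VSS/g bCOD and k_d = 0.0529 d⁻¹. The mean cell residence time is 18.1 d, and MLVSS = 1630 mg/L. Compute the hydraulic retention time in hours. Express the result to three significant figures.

From the SRT design equation V = Y Q (S₀−S) θ_c / [X (1 + k_d θ_c)] = 0.440 × 20.6 × (630 − 24.5) × 18.1 / [1630 × (1 + 0.0529 × 18.1)] = 9.93×10^4 / 3191 = 31.13 m³.
Hydraulic retention time τ = V/Q = 31.13 / 20.6 = 1.511 d = 36.27 h.

τ ≈ 36.3 h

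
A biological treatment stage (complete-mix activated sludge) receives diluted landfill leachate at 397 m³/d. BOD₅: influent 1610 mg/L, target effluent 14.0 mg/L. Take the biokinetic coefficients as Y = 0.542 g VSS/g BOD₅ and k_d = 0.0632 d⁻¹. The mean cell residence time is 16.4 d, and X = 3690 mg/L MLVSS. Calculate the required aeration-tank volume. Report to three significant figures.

From the SRT design equation V = Y Q (S₀−S) θ_c / [X (1 + k_d θ_c)] = 0.542 × 397 × (1610 − 14.0) × 16.4 / [3690 × (1 + 0.0632 × 16.4)] = 5.63×10^6 / 7515 = 749.5 m³.

V ≈ 749 m³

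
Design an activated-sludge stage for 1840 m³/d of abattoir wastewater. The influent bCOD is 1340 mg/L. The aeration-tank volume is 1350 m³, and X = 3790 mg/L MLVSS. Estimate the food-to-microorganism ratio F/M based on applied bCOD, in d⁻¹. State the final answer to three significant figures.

F/M ≈ 0.482 d⁻¹

F/M = applied load / biomass = Q·S₀/(V·X) = 1840 × 1340 / (1350 × 3790) = 0.4819 d⁻¹.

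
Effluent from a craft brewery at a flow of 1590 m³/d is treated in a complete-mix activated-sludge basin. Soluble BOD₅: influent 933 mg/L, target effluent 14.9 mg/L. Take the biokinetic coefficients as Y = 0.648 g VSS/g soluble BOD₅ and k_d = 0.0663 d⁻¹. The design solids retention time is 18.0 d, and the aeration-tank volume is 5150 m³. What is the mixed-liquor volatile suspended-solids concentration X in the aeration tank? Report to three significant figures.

X = Y·Q·ΔS·θ_c / [V·(1 + k_d θ_c)] = 0.648 × 1590 × (933 − 14.9) × 18.0 / [5150 × (1 + 0.0663 × 18.0)] = 1507 mg/L.

X ≈ 1510 mg/L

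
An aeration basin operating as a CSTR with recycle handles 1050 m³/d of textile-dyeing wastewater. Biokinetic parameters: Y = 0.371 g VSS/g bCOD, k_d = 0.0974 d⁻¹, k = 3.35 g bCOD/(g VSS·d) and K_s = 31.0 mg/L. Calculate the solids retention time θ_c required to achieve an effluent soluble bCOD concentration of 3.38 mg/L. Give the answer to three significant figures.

θ_c ≈ 40.3 d

Specific growth rate at S = 3.38 mg/L: μ = YkS/(K_s+S) = 0.371·3.35·3.38/(31.0+3.38) = 0.1222 d⁻¹.
θ_c = 1/(μ − k_d) = 1/(0.1222 − 0.0974) = 1/0.02479 = 40.34 d.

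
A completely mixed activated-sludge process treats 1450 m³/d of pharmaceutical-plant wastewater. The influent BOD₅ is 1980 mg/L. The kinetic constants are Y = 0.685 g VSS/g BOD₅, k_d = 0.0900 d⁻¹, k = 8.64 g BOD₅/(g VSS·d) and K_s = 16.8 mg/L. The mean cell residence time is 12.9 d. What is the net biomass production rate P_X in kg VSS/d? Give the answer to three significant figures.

For a completely mixed reactor with recycle the Lawrence–McCarty relation gives S = K_s·(1 + k_d·θ_c) / [θ_c·(Y·k − k_d) − 1] = 16.8 × (1 + 0.0900 × 12.9) / [12.9 × (0.685 × 8.64 − 0.0900) − 1] = 36.30 / 74.19 = 0.4894 mg/L.
Correct the yield for decay: Y_obs = Y/(1 + k_d θ_c) = 0.685 / (1 + 0.0900 × 12.9) = 0.685 / 2.161 = 0.3170.
Mass of BOD₅ removed per day: Q(S₀ − S) = 1450 × 1980 g/m³ = 2870 kg/d.
So the net sludge growth is P_X = 0.3170 × 2870 = 909.8 kg VSS/d.

P_X ≈ 910 kg VSS/d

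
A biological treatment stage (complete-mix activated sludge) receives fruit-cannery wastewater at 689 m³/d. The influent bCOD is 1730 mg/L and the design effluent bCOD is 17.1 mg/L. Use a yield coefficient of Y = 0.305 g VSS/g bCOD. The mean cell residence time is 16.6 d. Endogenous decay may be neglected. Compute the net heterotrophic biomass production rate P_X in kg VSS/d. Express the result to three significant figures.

P_X ≈ 360 kg VSS/d

Since k_d ≈ 0, Y_obs = Y = 0.305 g VSS/g bCOD.
Substrate removed = Q·(S₀ − S) = 689 m³/d × (1730 − 17.1) g/m³ = 1.18×10^6 g/d = 1180 kg/d.
Net biomass production P_X = Y_obs × Q·(S₀ − S) = 0.3050 × 1180 = 360.0 kg VSS/d.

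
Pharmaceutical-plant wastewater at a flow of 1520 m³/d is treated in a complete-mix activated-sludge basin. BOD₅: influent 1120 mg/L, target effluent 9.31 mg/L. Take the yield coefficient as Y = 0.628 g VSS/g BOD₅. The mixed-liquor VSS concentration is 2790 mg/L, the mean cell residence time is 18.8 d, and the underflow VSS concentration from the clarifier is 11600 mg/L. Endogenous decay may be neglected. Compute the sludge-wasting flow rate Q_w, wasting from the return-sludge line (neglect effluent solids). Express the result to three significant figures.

V·X = Y·Q·ΔS·θ_c gives V = 0.628 × 1520 × (1120 − 9.31) × 18.8 / 2790 = 7144 m³.
Q_w = (V·X)/(θ_c X_r) = 7144 × 2790 / (18.8 × 11600) = 91.40 m³/d.

Q_w ≈ 91.4 m³/d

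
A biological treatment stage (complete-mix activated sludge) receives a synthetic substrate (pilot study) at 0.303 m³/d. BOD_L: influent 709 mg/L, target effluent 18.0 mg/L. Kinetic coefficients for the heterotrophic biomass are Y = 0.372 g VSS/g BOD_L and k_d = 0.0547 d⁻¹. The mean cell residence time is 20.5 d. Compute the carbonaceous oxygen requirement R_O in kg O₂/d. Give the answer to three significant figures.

Correct the yield for decay: Y_obs = Y/(1 + k_d θ_c) = 0.372 / (1 + 0.0547 × 20.5) = 0.372 / 2.121 = 0.1754.
ΔS = 709 − 18.0 = 691.0 mg/L, so the substrate removal rate is 0.303 × 691.0/1000 = 0.2094 kg BOD_L/d.
Net sludge production P_X = 0.1754 × 0.2094 = 0.03672 kg VSS/d.
Carbonaceous O₂ demand = substrate oxidised − cell-mass equivalent = 0.2094 − 1.42 × 0.03672 = 0.1572 kg O₂/d.

R_O ≈ 0.157 kg O₂/d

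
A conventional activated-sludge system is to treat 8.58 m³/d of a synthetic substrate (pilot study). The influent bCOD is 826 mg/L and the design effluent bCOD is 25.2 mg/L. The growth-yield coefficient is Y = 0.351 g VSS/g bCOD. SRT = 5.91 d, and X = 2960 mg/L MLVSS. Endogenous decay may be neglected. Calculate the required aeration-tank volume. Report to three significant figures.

V·X = Y·Q·ΔS·θ_c gives V = 0.351 × 8.58 × (826 − 25.2) × 5.91 / 2960 = 4.815 m³.

V ≈ 4.82 m³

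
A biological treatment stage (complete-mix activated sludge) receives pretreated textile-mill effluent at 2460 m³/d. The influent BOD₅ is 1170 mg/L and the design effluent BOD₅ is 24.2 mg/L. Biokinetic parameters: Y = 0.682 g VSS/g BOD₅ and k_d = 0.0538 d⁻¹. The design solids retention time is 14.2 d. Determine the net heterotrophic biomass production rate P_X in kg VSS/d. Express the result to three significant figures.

The observed yield is Y_obs = Y/(1 + k_d·θ_c) = 0.682 / (1 + 0.0538 × 14.2) = 0.682 / 1.764 = 0.3866 g VSS per g BOD₅ removed.
Substrate removed = Q·(S₀ − S) = 2460 m³/d × (1170 − 24.2) g/m³ = 2.82×10^6 g/d = 2819 kg/d.
Net biomass production P_X = Y_obs × Q·(S₀ − S) = 0.3866 × 2819 = 1090 kg VSS/d.

P_X ≈ 1090 kg VSS/d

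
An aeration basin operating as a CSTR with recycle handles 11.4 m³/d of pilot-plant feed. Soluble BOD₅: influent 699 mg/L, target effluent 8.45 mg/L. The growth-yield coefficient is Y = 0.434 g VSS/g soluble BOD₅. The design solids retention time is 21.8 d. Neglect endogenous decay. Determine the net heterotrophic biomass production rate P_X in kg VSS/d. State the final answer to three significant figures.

P_X ≈ 3.42 kg VSS/d

Since k_d ≈ 0, Y_obs = Y = 0.434 g VSS/g soluble BOD₅.
ΔS = 699 − 8.45 = 690.5 mg/L, so the substrate removal rate is 11.4 × 690.5/1000 = 7.872 kg soluble BOD₅/d.
P_X = Y_obs · Q(S₀ − S) = 0.4340 × 7.872 = 3.417 kg VSS/d.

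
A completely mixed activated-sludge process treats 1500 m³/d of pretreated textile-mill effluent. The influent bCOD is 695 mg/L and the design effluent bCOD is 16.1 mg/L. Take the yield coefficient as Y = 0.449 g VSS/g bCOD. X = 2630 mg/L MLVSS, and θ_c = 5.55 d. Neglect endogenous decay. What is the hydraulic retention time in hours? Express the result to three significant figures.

V·X = Y·Q·ΔS·θ_c gives V = 0.449 × 1500 × (695 − 16.1) × 5.55 / 2630 = 964.9 m³.
Hydraulic retention time τ = V/Q = 964.9 / 1500 = 0.6433 d = 15.44 h.

τ ≈ 15.4 h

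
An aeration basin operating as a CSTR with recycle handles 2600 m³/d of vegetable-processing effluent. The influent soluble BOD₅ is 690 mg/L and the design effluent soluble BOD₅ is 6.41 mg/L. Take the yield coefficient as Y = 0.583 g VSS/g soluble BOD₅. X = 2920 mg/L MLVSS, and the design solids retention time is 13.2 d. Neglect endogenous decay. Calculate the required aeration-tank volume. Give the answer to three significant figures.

V·X = Y·Q·ΔS·θ_c gives V = 0.583 × 2600 × (690 − 6.41) × 13.2 / 2920 = 4684 m³.

V ≈ 4680 m³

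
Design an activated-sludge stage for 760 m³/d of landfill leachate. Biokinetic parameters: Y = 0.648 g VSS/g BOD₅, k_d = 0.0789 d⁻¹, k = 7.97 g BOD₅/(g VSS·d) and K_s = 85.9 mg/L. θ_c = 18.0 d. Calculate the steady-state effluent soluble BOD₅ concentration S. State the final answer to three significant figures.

For a completely mixed reactor with recycle the Lawrence–McCarty relation gives S = K_s·(1 + k_d·θ_c) / [θ_c·(Y·k − k_d) − 1] = 85.9 × (1 + 0.0789 × 18.0) / [18.0 × (0.648 × 7.97 − 0.0789) − 1] = 207.9 / 90.54 = 2.296 mg/L.

S ≈ 2.30 mg/L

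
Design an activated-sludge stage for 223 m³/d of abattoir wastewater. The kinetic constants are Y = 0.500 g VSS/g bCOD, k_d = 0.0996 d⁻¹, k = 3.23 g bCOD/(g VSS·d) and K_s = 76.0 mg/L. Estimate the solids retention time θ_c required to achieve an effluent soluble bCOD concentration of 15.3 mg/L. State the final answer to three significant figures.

θ_c ≈ 5.85 d

From 1/θ_c = Y·k·S/(K_s + S) − k_d: Y·k·S/(K_s+S) = 0.500 × 3.23 × 15.3 / (76.0 + 15.3) = 0.2706 d⁻¹.
1/θ_c = 0.2706 − 0.0996 = 0.1710 d⁻¹, so θ_c = 5.847 d.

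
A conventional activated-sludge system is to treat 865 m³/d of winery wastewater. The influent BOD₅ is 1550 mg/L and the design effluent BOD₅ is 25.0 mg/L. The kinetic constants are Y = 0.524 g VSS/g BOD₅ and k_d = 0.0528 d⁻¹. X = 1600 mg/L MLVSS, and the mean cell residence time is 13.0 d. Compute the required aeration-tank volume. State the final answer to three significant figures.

V ≈ 3330 m³

Steady-state biomass mass balance: V·X·(1 + k_d·θ_c) = Y·Q·(S₀ − S)·θ_c, so V = 0.524 × 865 × (1550 − 25.0) × 13.0 / [1600 × (1 + 0.0528 × 13.0)] = 8.99×10^6 / 2698 = 3330 m³.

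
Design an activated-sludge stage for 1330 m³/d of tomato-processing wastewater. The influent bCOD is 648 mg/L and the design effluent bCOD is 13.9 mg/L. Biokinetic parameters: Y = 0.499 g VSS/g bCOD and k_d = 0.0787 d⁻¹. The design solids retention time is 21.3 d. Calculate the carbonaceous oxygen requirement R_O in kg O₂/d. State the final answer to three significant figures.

R_O ≈ 620 kg O₂/d

Observed yield with endogenous decay: Y_obs = Y / (1 + k_d·θ_c) = 0.499 / (1 + 0.0787 × 21.3) = 0.499 / 2.676 = 0.1865 g VSS/g bCOD.
Mass of bCOD removed per day: Q(S₀ − S) = 1330 × 634.1 g/m³ = 843.4 kg/d.
Net sludge production P_X = 0.1865 × 843.4 = 157.2 kg VSS/d.
Carbonaceous O₂ demand = substrate oxidised − cell-mass equivalent = 843.4 − 1.42 × 157.2 = 620.1 kg O₂/d.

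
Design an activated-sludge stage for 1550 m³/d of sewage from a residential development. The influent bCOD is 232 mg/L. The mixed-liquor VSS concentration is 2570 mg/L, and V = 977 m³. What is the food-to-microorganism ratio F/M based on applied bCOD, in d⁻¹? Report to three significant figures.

F/M = applied load / biomass = Q·S₀/(V·X) = 1550 × 232 / (977.0 × 2570) = 0.1432 d⁻¹.

F/M ≈ 0.143 d⁻¹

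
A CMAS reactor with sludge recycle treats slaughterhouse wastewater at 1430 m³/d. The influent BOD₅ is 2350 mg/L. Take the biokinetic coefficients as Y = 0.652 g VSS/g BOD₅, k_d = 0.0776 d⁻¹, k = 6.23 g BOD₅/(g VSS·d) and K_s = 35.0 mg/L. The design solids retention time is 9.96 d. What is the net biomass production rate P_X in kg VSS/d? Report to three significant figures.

P_X ≈ 1240 kg VSS/d

For a completely mixed reactor with recycle the Lawrence–McCarty relation gives S = K_s·(1 + k_d·θ_c) / [θ_c·(Y·k − k_d) − 1] = 35.0 × (1 + 0.0776 × 9.96) / [9.96 × (0.652 × 6.23 − 0.0776) − 1] = 62.05 / 38.68 = 1.604 mg/L.
Y_obs = Y / (1 + k_d θ_c) = 0.652 / (1 + 0.0776 × 9.96) = 0.652 / 1.773 = 0.3678.
Q·(S₀ − S) = 1430 × (2350 − 1.60) × 10⁻³ = 3358 kg/d removed.
Biomass produced: P_X = Y_obs·Q·ΔS = 0.3678 × 3358 ≈ 1235 kg VSS/d.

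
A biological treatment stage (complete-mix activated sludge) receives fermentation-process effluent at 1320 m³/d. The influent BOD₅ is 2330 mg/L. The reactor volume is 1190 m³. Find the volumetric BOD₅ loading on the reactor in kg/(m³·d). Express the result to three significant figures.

L_v = Q S₀ / V = 1320 × 2330 × 10⁻³ / 1190 = 2.585 kg/(m³·d).

L_v ≈ 2.58 kg BOD₅/(m³·d)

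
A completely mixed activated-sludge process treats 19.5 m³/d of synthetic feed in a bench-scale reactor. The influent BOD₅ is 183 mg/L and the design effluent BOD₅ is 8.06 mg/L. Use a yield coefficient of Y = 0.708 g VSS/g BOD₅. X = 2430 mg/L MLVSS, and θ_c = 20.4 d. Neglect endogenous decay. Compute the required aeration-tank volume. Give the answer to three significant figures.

V·X = Y·Q·ΔS·θ_c gives V = 0.708 × 19.5 × (183 − 8.06) × 20.4 / 2430 = 20.28 m³.

V ≈ 20.3 m³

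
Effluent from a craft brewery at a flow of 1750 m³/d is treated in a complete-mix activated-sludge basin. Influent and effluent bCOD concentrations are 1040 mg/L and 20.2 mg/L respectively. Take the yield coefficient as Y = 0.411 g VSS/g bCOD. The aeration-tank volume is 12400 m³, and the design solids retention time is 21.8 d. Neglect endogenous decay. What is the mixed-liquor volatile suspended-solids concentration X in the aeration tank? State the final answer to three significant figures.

From V·X = Y·Q·(S₀ − S)·θ_c (decay neglected): X = 0.411 × 1750 × (1040 − 20.2) × 21.8 / 12400 = 1290 mg/L.

X ≈ 1290 mg/L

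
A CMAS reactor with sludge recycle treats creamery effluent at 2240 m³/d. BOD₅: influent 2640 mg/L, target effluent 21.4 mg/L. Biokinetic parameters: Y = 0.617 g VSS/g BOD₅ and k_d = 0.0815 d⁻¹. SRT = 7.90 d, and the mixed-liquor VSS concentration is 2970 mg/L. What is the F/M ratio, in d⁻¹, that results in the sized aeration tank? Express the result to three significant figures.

F/M ≈ 0.340 d⁻¹

From the SRT design equation V = Y Q (S₀−S) θ_c / [X (1 + k_d θ_c)] = 0.617 × 2240 × (2640 − 21.4) × 7.90 / [2970 × (1 + 0.0815 × 7.90)] = 2.86×10^7 / 4882 = 5856 m³.
F/M = Q·S₀ / (V·X) = 2240 × 2640 / (5856 × 2970) = 0.3400 g BOD₅·(g VSS·d)⁻¹.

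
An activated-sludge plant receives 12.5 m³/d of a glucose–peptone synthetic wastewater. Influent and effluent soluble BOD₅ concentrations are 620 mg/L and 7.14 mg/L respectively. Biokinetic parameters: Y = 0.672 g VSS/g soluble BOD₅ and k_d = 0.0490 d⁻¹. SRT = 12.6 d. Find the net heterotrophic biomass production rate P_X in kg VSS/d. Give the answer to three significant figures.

P_X ≈ 3.18 kg VSS/d

The observed yield is Y_obs = Y/(1 + k_d·θ_c) = 0.672 / (1 + 0.0490 × 12.6) = 0.672 / 1.617 = 0.4155 g VSS per g soluble BOD₅ removed.
ΔS = 620 − 7.14 = 612.9 mg/L, so the substrate removal rate is 12.5 × 612.9/1000 = 7.661 kg soluble BOD₅/d.
Net biomass production P_X = Y_obs × Q·(S₀ − S) = 0.4155 × 7.661 = 3.183 kg VSS/d.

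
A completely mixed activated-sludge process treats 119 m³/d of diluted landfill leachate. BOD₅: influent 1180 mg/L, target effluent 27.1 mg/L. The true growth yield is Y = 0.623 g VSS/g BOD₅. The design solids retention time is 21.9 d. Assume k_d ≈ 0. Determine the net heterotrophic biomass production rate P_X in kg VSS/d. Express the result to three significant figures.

Since k_d ≈ 0, Y_obs = Y = 0.623 g VSS/g BOD₅.
Mass of BOD₅ removed per day: Q(S₀ − S) = 119 × 1153 g/m³ = 137.2 kg/d.
Biomass produced: P_X = Y_obs·Q·ΔS = 0.6230 × 137.2 ≈ 85.47 kg VSS/d.

P_X ≈ 85.5 kg VSS/d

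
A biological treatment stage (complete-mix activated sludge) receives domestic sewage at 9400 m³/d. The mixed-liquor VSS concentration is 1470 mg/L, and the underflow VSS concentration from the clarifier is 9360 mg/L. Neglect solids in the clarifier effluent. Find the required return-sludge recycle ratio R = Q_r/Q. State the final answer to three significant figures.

Mass balance around the secondary clarifier (neglecting effluent solids): R = X / (X_r − X) = 1470 / (9360 − 1470) = 0.1863.

R ≈ 0.186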